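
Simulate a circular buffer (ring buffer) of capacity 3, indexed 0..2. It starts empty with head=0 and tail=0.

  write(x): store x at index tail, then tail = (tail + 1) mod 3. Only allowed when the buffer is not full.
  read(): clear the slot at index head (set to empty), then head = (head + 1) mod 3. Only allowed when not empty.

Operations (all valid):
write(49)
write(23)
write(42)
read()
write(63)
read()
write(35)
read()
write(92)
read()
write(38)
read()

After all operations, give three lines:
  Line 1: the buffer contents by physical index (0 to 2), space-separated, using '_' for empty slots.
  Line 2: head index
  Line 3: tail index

write(49): buf=[49 _ _], head=0, tail=1, size=1
write(23): buf=[49 23 _], head=0, tail=2, size=2
write(42): buf=[49 23 42], head=0, tail=0, size=3
read(): buf=[_ 23 42], head=1, tail=0, size=2
write(63): buf=[63 23 42], head=1, tail=1, size=3
read(): buf=[63 _ 42], head=2, tail=1, size=2
write(35): buf=[63 35 42], head=2, tail=2, size=3
read(): buf=[63 35 _], head=0, tail=2, size=2
write(92): buf=[63 35 92], head=0, tail=0, size=3
read(): buf=[_ 35 92], head=1, tail=0, size=2
write(38): buf=[38 35 92], head=1, tail=1, size=3
read(): buf=[38 _ 92], head=2, tail=1, size=2

Answer: 38 _ 92
2
1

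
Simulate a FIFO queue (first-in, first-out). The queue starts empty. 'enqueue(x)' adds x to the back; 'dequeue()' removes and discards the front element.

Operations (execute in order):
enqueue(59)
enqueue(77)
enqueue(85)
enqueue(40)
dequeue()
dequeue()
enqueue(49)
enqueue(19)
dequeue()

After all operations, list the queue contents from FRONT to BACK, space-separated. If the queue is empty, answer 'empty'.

Answer: 40 49 19

Derivation:
enqueue(59): [59]
enqueue(77): [59, 77]
enqueue(85): [59, 77, 85]
enqueue(40): [59, 77, 85, 40]
dequeue(): [77, 85, 40]
dequeue(): [85, 40]
enqueue(49): [85, 40, 49]
enqueue(19): [85, 40, 49, 19]
dequeue(): [40, 49, 19]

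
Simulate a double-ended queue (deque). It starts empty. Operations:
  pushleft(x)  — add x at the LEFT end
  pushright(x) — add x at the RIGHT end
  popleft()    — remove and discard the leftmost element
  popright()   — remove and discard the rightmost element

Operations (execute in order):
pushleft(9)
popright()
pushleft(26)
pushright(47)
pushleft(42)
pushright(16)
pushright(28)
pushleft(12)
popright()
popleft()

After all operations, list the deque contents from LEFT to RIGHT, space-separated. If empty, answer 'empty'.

Answer: 42 26 47 16

Derivation:
pushleft(9): [9]
popright(): []
pushleft(26): [26]
pushright(47): [26, 47]
pushleft(42): [42, 26, 47]
pushright(16): [42, 26, 47, 16]
pushright(28): [42, 26, 47, 16, 28]
pushleft(12): [12, 42, 26, 47, 16, 28]
popright(): [12, 42, 26, 47, 16]
popleft(): [42, 26, 47, 16]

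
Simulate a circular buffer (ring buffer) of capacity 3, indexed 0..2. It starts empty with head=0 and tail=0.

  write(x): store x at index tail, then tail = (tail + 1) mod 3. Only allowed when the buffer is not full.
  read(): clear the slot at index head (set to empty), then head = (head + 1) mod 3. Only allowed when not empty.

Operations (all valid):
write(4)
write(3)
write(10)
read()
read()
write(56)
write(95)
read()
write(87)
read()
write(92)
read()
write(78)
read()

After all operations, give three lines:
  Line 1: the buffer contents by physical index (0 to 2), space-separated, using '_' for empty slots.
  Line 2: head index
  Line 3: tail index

Answer: 92 78 _
0
2

Derivation:
write(4): buf=[4 _ _], head=0, tail=1, size=1
write(3): buf=[4 3 _], head=0, tail=2, size=2
write(10): buf=[4 3 10], head=0, tail=0, size=3
read(): buf=[_ 3 10], head=1, tail=0, size=2
read(): buf=[_ _ 10], head=2, tail=0, size=1
write(56): buf=[56 _ 10], head=2, tail=1, size=2
write(95): buf=[56 95 10], head=2, tail=2, size=3
read(): buf=[56 95 _], head=0, tail=2, size=2
write(87): buf=[56 95 87], head=0, tail=0, size=3
read(): buf=[_ 95 87], head=1, tail=0, size=2
write(92): buf=[92 95 87], head=1, tail=1, size=3
read(): buf=[92 _ 87], head=2, tail=1, size=2
write(78): buf=[92 78 87], head=2, tail=2, size=3
read(): buf=[92 78 _], head=0, tail=2, size=2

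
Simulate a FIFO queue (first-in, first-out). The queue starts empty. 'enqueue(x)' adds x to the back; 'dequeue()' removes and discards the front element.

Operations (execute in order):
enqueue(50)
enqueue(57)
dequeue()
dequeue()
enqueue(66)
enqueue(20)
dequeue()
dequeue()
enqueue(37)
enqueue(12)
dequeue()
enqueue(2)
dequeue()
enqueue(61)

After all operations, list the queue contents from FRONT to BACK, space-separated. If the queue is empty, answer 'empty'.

enqueue(50): [50]
enqueue(57): [50, 57]
dequeue(): [57]
dequeue(): []
enqueue(66): [66]
enqueue(20): [66, 20]
dequeue(): [20]
dequeue(): []
enqueue(37): [37]
enqueue(12): [37, 12]
dequeue(): [12]
enqueue(2): [12, 2]
dequeue(): [2]
enqueue(61): [2, 61]

Answer: 2 61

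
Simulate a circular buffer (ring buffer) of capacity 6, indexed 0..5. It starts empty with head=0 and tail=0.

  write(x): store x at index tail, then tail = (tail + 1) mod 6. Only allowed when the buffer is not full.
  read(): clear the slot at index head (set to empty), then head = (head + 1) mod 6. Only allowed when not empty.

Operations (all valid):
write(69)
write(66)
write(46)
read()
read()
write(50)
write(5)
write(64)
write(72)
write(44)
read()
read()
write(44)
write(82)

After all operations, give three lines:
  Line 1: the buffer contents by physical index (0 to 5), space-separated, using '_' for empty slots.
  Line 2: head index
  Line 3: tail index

Answer: 72 44 44 82 5 64
4
4

Derivation:
write(69): buf=[69 _ _ _ _ _], head=0, tail=1, size=1
write(66): buf=[69 66 _ _ _ _], head=0, tail=2, size=2
write(46): buf=[69 66 46 _ _ _], head=0, tail=3, size=3
read(): buf=[_ 66 46 _ _ _], head=1, tail=3, size=2
read(): buf=[_ _ 46 _ _ _], head=2, tail=3, size=1
write(50): buf=[_ _ 46 50 _ _], head=2, tail=4, size=2
write(5): buf=[_ _ 46 50 5 _], head=2, tail=5, size=3
write(64): buf=[_ _ 46 50 5 64], head=2, tail=0, size=4
write(72): buf=[72 _ 46 50 5 64], head=2, tail=1, size=5
write(44): buf=[72 44 46 50 5 64], head=2, tail=2, size=6
read(): buf=[72 44 _ 50 5 64], head=3, tail=2, size=5
read(): buf=[72 44 _ _ 5 64], head=4, tail=2, size=4
write(44): buf=[72 44 44 _ 5 64], head=4, tail=3, size=5
write(82): buf=[72 44 44 82 5 64], head=4, tail=4, size=6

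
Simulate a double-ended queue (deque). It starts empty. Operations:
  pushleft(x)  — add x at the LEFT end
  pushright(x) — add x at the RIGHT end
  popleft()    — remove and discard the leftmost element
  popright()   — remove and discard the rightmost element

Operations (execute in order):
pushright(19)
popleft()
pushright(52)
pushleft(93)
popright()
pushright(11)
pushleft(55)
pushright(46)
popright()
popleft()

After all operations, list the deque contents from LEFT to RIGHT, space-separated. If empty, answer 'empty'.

pushright(19): [19]
popleft(): []
pushright(52): [52]
pushleft(93): [93, 52]
popright(): [93]
pushright(11): [93, 11]
pushleft(55): [55, 93, 11]
pushright(46): [55, 93, 11, 46]
popright(): [55, 93, 11]
popleft(): [93, 11]

Answer: 93 11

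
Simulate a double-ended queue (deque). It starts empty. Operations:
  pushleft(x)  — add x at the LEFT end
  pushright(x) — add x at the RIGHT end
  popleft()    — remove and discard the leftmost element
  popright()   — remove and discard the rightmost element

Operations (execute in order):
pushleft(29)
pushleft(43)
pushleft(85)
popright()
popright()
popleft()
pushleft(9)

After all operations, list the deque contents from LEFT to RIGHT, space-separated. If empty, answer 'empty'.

Answer: 9

Derivation:
pushleft(29): [29]
pushleft(43): [43, 29]
pushleft(85): [85, 43, 29]
popright(): [85, 43]
popright(): [85]
popleft(): []
pushleft(9): [9]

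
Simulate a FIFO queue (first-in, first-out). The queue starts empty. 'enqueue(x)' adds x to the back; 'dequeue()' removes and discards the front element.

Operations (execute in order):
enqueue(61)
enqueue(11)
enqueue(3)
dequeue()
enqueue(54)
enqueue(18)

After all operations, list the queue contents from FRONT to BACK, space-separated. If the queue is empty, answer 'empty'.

Answer: 11 3 54 18

Derivation:
enqueue(61): [61]
enqueue(11): [61, 11]
enqueue(3): [61, 11, 3]
dequeue(): [11, 3]
enqueue(54): [11, 3, 54]
enqueue(18): [11, 3, 54, 18]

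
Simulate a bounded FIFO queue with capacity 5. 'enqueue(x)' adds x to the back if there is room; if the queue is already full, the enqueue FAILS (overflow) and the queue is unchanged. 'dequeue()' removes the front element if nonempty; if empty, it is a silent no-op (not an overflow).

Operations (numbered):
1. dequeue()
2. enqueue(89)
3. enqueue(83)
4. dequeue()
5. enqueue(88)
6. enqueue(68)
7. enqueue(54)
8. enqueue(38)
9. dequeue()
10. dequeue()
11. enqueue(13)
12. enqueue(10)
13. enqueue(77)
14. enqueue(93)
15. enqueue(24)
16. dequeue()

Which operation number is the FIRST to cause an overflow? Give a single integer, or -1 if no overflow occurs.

Answer: 13

Derivation:
1. dequeue(): empty, no-op, size=0
2. enqueue(89): size=1
3. enqueue(83): size=2
4. dequeue(): size=1
5. enqueue(88): size=2
6. enqueue(68): size=3
7. enqueue(54): size=4
8. enqueue(38): size=5
9. dequeue(): size=4
10. dequeue(): size=3
11. enqueue(13): size=4
12. enqueue(10): size=5
13. enqueue(77): size=5=cap → OVERFLOW (fail)
14. enqueue(93): size=5=cap → OVERFLOW (fail)
15. enqueue(24): size=5=cap → OVERFLOW (fail)
16. dequeue(): size=4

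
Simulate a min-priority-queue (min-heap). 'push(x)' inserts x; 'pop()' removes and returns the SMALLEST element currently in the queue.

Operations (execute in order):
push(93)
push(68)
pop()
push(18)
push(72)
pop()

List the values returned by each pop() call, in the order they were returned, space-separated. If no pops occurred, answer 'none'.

Answer: 68 18

Derivation:
push(93): heap contents = [93]
push(68): heap contents = [68, 93]
pop() → 68: heap contents = [93]
push(18): heap contents = [18, 93]
push(72): heap contents = [18, 72, 93]
pop() → 18: heap contents = [72, 93]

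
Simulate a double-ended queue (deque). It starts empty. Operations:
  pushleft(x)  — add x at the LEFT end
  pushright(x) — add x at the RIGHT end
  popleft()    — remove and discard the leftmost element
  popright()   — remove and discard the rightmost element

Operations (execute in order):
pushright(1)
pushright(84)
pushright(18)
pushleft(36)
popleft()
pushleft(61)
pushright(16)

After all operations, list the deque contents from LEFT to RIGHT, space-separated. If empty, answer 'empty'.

Answer: 61 1 84 18 16

Derivation:
pushright(1): [1]
pushright(84): [1, 84]
pushright(18): [1, 84, 18]
pushleft(36): [36, 1, 84, 18]
popleft(): [1, 84, 18]
pushleft(61): [61, 1, 84, 18]
pushright(16): [61, 1, 84, 18, 16]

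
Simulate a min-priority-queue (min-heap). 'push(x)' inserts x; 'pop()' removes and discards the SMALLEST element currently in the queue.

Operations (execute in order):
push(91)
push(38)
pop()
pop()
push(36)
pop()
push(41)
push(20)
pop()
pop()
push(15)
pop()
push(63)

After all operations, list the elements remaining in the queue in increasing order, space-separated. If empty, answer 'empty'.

Answer: 63

Derivation:
push(91): heap contents = [91]
push(38): heap contents = [38, 91]
pop() → 38: heap contents = [91]
pop() → 91: heap contents = []
push(36): heap contents = [36]
pop() → 36: heap contents = []
push(41): heap contents = [41]
push(20): heap contents = [20, 41]
pop() → 20: heap contents = [41]
pop() → 41: heap contents = []
push(15): heap contents = [15]
pop() → 15: heap contents = []
push(63): heap contents = [63]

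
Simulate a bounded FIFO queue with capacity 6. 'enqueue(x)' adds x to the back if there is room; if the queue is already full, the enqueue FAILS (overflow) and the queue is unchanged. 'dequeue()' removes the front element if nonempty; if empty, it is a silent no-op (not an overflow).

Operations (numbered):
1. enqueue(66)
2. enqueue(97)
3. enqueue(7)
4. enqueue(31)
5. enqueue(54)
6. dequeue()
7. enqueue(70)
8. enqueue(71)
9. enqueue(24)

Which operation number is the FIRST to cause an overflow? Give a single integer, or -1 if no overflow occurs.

1. enqueue(66): size=1
2. enqueue(97): size=2
3. enqueue(7): size=3
4. enqueue(31): size=4
5. enqueue(54): size=5
6. dequeue(): size=4
7. enqueue(70): size=5
8. enqueue(71): size=6
9. enqueue(24): size=6=cap → OVERFLOW (fail)

Answer: 9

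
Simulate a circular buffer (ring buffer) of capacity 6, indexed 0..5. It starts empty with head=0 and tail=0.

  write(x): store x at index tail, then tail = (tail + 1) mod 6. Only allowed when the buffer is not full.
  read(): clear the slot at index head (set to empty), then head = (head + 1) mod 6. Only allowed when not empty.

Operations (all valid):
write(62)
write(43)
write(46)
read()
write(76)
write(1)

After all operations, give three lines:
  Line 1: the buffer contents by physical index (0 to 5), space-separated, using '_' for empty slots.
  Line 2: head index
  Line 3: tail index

write(62): buf=[62 _ _ _ _ _], head=0, tail=1, size=1
write(43): buf=[62 43 _ _ _ _], head=0, tail=2, size=2
write(46): buf=[62 43 46 _ _ _], head=0, tail=3, size=3
read(): buf=[_ 43 46 _ _ _], head=1, tail=3, size=2
write(76): buf=[_ 43 46 76 _ _], head=1, tail=4, size=3
write(1): buf=[_ 43 46 76 1 _], head=1, tail=5, size=4

Answer: _ 43 46 76 1 _
1
5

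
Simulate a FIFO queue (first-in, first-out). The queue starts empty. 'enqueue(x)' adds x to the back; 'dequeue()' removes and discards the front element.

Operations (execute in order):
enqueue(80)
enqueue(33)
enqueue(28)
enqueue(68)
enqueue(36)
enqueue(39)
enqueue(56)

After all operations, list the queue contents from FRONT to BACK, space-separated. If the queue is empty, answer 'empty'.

Answer: 80 33 28 68 36 39 56

Derivation:
enqueue(80): [80]
enqueue(33): [80, 33]
enqueue(28): [80, 33, 28]
enqueue(68): [80, 33, 28, 68]
enqueue(36): [80, 33, 28, 68, 36]
enqueue(39): [80, 33, 28, 68, 36, 39]
enqueue(56): [80, 33, 28, 68, 36, 39, 56]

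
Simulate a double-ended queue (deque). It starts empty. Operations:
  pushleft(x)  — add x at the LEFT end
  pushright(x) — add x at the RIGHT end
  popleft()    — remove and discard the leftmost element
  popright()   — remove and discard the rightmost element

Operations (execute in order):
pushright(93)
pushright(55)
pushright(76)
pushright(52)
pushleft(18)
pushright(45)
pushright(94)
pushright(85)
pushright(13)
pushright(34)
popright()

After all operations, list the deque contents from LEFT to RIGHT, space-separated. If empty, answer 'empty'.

Answer: 18 93 55 76 52 45 94 85 13

Derivation:
pushright(93): [93]
pushright(55): [93, 55]
pushright(76): [93, 55, 76]
pushright(52): [93, 55, 76, 52]
pushleft(18): [18, 93, 55, 76, 52]
pushright(45): [18, 93, 55, 76, 52, 45]
pushright(94): [18, 93, 55, 76, 52, 45, 94]
pushright(85): [18, 93, 55, 76, 52, 45, 94, 85]
pushright(13): [18, 93, 55, 76, 52, 45, 94, 85, 13]
pushright(34): [18, 93, 55, 76, 52, 45, 94, 85, 13, 34]
popright(): [18, 93, 55, 76, 52, 45, 94, 85, 13]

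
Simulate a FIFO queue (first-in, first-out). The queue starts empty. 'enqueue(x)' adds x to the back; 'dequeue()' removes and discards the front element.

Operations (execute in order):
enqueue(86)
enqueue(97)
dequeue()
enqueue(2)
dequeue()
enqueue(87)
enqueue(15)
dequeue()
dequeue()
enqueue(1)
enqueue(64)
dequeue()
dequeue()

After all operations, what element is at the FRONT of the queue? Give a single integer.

Answer: 64

Derivation:
enqueue(86): queue = [86]
enqueue(97): queue = [86, 97]
dequeue(): queue = [97]
enqueue(2): queue = [97, 2]
dequeue(): queue = [2]
enqueue(87): queue = [2, 87]
enqueue(15): queue = [2, 87, 15]
dequeue(): queue = [87, 15]
dequeue(): queue = [15]
enqueue(1): queue = [15, 1]
enqueue(64): queue = [15, 1, 64]
dequeue(): queue = [1, 64]
dequeue(): queue = [64]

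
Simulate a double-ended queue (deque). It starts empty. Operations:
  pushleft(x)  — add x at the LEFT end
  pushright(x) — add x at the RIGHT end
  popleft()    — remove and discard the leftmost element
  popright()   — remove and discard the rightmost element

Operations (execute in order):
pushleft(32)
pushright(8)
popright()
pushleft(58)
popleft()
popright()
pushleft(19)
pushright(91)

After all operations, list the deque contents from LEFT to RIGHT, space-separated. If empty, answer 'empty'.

pushleft(32): [32]
pushright(8): [32, 8]
popright(): [32]
pushleft(58): [58, 32]
popleft(): [32]
popright(): []
pushleft(19): [19]
pushright(91): [19, 91]

Answer: 19 91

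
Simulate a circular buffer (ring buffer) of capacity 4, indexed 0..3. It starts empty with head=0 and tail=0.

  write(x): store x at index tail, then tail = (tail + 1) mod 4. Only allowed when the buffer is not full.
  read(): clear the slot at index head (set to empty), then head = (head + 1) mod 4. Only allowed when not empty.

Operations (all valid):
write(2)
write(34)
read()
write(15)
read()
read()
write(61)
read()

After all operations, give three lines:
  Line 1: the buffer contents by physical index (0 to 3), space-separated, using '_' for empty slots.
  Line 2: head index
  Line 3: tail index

write(2): buf=[2 _ _ _], head=0, tail=1, size=1
write(34): buf=[2 34 _ _], head=0, tail=2, size=2
read(): buf=[_ 34 _ _], head=1, tail=2, size=1
write(15): buf=[_ 34 15 _], head=1, tail=3, size=2
read(): buf=[_ _ 15 _], head=2, tail=3, size=1
read(): buf=[_ _ _ _], head=3, tail=3, size=0
write(61): buf=[_ _ _ 61], head=3, tail=0, size=1
read(): buf=[_ _ _ _], head=0, tail=0, size=0

Answer: _ _ _ _
0
0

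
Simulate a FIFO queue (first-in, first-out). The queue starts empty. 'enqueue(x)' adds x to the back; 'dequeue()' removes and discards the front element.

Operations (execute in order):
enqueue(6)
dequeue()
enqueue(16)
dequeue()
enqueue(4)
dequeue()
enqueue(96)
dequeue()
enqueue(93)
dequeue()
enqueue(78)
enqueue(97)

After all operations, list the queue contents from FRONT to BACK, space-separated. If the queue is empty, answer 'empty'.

Answer: 78 97

Derivation:
enqueue(6): [6]
dequeue(): []
enqueue(16): [16]
dequeue(): []
enqueue(4): [4]
dequeue(): []
enqueue(96): [96]
dequeue(): []
enqueue(93): [93]
dequeue(): []
enqueue(78): [78]
enqueue(97): [78, 97]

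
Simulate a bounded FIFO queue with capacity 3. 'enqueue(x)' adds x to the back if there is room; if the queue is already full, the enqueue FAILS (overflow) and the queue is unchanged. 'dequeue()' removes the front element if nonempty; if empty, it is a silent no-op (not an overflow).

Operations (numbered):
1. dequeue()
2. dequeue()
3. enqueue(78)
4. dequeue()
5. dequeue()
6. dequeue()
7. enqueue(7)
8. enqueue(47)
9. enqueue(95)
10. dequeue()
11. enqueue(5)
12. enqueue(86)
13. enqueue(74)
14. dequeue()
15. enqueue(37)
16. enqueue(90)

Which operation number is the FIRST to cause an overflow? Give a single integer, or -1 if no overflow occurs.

Answer: 12

Derivation:
1. dequeue(): empty, no-op, size=0
2. dequeue(): empty, no-op, size=0
3. enqueue(78): size=1
4. dequeue(): size=0
5. dequeue(): empty, no-op, size=0
6. dequeue(): empty, no-op, size=0
7. enqueue(7): size=1
8. enqueue(47): size=2
9. enqueue(95): size=3
10. dequeue(): size=2
11. enqueue(5): size=3
12. enqueue(86): size=3=cap → OVERFLOW (fail)
13. enqueue(74): size=3=cap → OVERFLOW (fail)
14. dequeue(): size=2
15. enqueue(37): size=3
16. enqueue(90): size=3=cap → OVERFLOW (fail)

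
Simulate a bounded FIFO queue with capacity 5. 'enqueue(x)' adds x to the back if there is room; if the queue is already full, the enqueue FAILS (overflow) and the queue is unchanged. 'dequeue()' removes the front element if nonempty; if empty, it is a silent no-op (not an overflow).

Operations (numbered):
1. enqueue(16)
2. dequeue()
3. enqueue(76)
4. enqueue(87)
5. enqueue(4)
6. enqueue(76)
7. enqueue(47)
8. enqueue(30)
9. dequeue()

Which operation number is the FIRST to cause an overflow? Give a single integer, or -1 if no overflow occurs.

1. enqueue(16): size=1
2. dequeue(): size=0
3. enqueue(76): size=1
4. enqueue(87): size=2
5. enqueue(4): size=3
6. enqueue(76): size=4
7. enqueue(47): size=5
8. enqueue(30): size=5=cap → OVERFLOW (fail)
9. dequeue(): size=4

Answer: 8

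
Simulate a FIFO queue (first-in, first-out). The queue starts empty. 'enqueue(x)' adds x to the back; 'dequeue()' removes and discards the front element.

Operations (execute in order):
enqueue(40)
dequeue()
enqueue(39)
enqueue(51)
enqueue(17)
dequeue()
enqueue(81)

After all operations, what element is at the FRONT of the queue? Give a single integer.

Answer: 51

Derivation:
enqueue(40): queue = [40]
dequeue(): queue = []
enqueue(39): queue = [39]
enqueue(51): queue = [39, 51]
enqueue(17): queue = [39, 51, 17]
dequeue(): queue = [51, 17]
enqueue(81): queue = [51, 17, 81]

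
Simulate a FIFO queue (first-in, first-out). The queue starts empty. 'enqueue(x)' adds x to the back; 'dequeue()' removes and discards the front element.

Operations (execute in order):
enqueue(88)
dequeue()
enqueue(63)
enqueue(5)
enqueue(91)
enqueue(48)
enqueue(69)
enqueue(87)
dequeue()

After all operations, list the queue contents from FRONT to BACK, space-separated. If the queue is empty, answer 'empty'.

Answer: 5 91 48 69 87

Derivation:
enqueue(88): [88]
dequeue(): []
enqueue(63): [63]
enqueue(5): [63, 5]
enqueue(91): [63, 5, 91]
enqueue(48): [63, 5, 91, 48]
enqueue(69): [63, 5, 91, 48, 69]
enqueue(87): [63, 5, 91, 48, 69, 87]
dequeue(): [5, 91, 48, 69, 87]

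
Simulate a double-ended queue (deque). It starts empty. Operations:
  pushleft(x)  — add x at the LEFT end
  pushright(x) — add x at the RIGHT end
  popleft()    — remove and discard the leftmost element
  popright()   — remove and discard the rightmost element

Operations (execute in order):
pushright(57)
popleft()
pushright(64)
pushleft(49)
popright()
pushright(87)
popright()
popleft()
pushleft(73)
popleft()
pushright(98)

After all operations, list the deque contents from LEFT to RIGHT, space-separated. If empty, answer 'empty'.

pushright(57): [57]
popleft(): []
pushright(64): [64]
pushleft(49): [49, 64]
popright(): [49]
pushright(87): [49, 87]
popright(): [49]
popleft(): []
pushleft(73): [73]
popleft(): []
pushright(98): [98]

Answer: 98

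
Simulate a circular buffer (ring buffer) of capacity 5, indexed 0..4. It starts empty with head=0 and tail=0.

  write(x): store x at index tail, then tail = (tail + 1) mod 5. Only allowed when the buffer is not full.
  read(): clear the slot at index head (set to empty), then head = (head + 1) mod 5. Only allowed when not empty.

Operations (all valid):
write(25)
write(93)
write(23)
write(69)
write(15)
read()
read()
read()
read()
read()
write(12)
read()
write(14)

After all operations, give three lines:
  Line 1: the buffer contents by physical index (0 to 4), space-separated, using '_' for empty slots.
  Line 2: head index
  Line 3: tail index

write(25): buf=[25 _ _ _ _], head=0, tail=1, size=1
write(93): buf=[25 93 _ _ _], head=0, tail=2, size=2
write(23): buf=[25 93 23 _ _], head=0, tail=3, size=3
write(69): buf=[25 93 23 69 _], head=0, tail=4, size=4
write(15): buf=[25 93 23 69 15], head=0, tail=0, size=5
read(): buf=[_ 93 23 69 15], head=1, tail=0, size=4
read(): buf=[_ _ 23 69 15], head=2, tail=0, size=3
read(): buf=[_ _ _ 69 15], head=3, tail=0, size=2
read(): buf=[_ _ _ _ 15], head=4, tail=0, size=1
read(): buf=[_ _ _ _ _], head=0, tail=0, size=0
write(12): buf=[12 _ _ _ _], head=0, tail=1, size=1
read(): buf=[_ _ _ _ _], head=1, tail=1, size=0
write(14): buf=[_ 14 _ _ _], head=1, tail=2, size=1

Answer: _ 14 _ _ _
1
2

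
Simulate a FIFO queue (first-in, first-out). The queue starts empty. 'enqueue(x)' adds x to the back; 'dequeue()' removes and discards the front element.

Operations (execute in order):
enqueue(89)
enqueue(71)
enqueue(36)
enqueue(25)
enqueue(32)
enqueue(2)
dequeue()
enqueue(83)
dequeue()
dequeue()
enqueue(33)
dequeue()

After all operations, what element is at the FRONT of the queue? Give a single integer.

Answer: 32

Derivation:
enqueue(89): queue = [89]
enqueue(71): queue = [89, 71]
enqueue(36): queue = [89, 71, 36]
enqueue(25): queue = [89, 71, 36, 25]
enqueue(32): queue = [89, 71, 36, 25, 32]
enqueue(2): queue = [89, 71, 36, 25, 32, 2]
dequeue(): queue = [71, 36, 25, 32, 2]
enqueue(83): queue = [71, 36, 25, 32, 2, 83]
dequeue(): queue = [36, 25, 32, 2, 83]
dequeue(): queue = [25, 32, 2, 83]
enqueue(33): queue = [25, 32, 2, 83, 33]
dequeue(): queue = [32, 2, 83, 33]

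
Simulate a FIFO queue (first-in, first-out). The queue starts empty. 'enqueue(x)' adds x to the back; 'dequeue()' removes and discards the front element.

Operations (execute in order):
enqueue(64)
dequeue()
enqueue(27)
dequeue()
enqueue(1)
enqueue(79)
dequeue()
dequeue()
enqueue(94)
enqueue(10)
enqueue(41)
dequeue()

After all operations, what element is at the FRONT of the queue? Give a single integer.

enqueue(64): queue = [64]
dequeue(): queue = []
enqueue(27): queue = [27]
dequeue(): queue = []
enqueue(1): queue = [1]
enqueue(79): queue = [1, 79]
dequeue(): queue = [79]
dequeue(): queue = []
enqueue(94): queue = [94]
enqueue(10): queue = [94, 10]
enqueue(41): queue = [94, 10, 41]
dequeue(): queue = [10, 41]

Answer: 10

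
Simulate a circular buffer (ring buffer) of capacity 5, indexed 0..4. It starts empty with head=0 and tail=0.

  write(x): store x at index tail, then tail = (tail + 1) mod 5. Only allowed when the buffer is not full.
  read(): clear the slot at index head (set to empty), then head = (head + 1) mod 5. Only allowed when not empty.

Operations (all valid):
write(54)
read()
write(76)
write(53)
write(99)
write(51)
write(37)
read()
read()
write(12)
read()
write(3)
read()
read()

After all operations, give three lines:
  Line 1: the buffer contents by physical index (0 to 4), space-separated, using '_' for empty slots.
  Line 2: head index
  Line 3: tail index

Answer: _ 12 3 _ _
1
3

Derivation:
write(54): buf=[54 _ _ _ _], head=0, tail=1, size=1
read(): buf=[_ _ _ _ _], head=1, tail=1, size=0
write(76): buf=[_ 76 _ _ _], head=1, tail=2, size=1
write(53): buf=[_ 76 53 _ _], head=1, tail=3, size=2
write(99): buf=[_ 76 53 99 _], head=1, tail=4, size=3
write(51): buf=[_ 76 53 99 51], head=1, tail=0, size=4
write(37): buf=[37 76 53 99 51], head=1, tail=1, size=5
read(): buf=[37 _ 53 99 51], head=2, tail=1, size=4
read(): buf=[37 _ _ 99 51], head=3, tail=1, size=3
write(12): buf=[37 12 _ 99 51], head=3, tail=2, size=4
read(): buf=[37 12 _ _ 51], head=4, tail=2, size=3
write(3): buf=[37 12 3 _ 51], head=4, tail=3, size=4
read(): buf=[37 12 3 _ _], head=0, tail=3, size=3
read(): buf=[_ 12 3 _ _], head=1, tail=3, size=2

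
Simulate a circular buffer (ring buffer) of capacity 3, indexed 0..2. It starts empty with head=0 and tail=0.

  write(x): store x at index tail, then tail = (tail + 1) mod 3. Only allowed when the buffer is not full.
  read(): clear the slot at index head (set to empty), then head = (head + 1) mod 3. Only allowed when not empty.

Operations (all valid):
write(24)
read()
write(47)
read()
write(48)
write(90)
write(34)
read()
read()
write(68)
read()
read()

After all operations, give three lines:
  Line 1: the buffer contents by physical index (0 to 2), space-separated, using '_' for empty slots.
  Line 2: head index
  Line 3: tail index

Answer: _ _ _
0
0

Derivation:
write(24): buf=[24 _ _], head=0, tail=1, size=1
read(): buf=[_ _ _], head=1, tail=1, size=0
write(47): buf=[_ 47 _], head=1, tail=2, size=1
read(): buf=[_ _ _], head=2, tail=2, size=0
write(48): buf=[_ _ 48], head=2, tail=0, size=1
write(90): buf=[90 _ 48], head=2, tail=1, size=2
write(34): buf=[90 34 48], head=2, tail=2, size=3
read(): buf=[90 34 _], head=0, tail=2, size=2
read(): buf=[_ 34 _], head=1, tail=2, size=1
write(68): buf=[_ 34 68], head=1, tail=0, size=2
read(): buf=[_ _ 68], head=2, tail=0, size=1
read(): buf=[_ _ _], head=0, tail=0, size=0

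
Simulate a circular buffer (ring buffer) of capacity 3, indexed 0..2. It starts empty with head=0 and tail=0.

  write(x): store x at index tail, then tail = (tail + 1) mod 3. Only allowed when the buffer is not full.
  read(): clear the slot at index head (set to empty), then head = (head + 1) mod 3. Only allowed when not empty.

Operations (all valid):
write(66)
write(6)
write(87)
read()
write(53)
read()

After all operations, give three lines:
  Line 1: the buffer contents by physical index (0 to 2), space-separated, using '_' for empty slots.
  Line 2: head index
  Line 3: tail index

Answer: 53 _ 87
2
1

Derivation:
write(66): buf=[66 _ _], head=0, tail=1, size=1
write(6): buf=[66 6 _], head=0, tail=2, size=2
write(87): buf=[66 6 87], head=0, tail=0, size=3
read(): buf=[_ 6 87], head=1, tail=0, size=2
write(53): buf=[53 6 87], head=1, tail=1, size=3
read(): buf=[53 _ 87], head=2, tail=1, size=2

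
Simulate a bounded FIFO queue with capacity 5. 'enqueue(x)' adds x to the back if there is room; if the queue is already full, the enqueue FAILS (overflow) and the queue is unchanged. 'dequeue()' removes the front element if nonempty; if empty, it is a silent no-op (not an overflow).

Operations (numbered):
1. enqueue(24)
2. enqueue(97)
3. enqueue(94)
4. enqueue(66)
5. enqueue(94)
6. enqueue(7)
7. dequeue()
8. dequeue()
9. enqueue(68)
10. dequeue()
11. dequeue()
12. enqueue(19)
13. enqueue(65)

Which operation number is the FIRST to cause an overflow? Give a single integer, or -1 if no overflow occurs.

1. enqueue(24): size=1
2. enqueue(97): size=2
3. enqueue(94): size=3
4. enqueue(66): size=4
5. enqueue(94): size=5
6. enqueue(7): size=5=cap → OVERFLOW (fail)
7. dequeue(): size=4
8. dequeue(): size=3
9. enqueue(68): size=4
10. dequeue(): size=3
11. dequeue(): size=2
12. enqueue(19): size=3
13. enqueue(65): size=4

Answer: 6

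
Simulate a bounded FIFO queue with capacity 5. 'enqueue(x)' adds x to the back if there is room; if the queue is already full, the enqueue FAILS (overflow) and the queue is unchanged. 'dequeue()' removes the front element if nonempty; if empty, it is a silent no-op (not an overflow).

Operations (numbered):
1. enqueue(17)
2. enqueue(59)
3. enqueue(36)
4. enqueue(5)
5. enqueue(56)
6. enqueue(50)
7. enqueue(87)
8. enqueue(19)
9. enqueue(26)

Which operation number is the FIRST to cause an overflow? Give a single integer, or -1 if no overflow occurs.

Answer: 6

Derivation:
1. enqueue(17): size=1
2. enqueue(59): size=2
3. enqueue(36): size=3
4. enqueue(5): size=4
5. enqueue(56): size=5
6. enqueue(50): size=5=cap → OVERFLOW (fail)
7. enqueue(87): size=5=cap → OVERFLOW (fail)
8. enqueue(19): size=5=cap → OVERFLOW (fail)
9. enqueue(26): size=5=cap → OVERFLOW (fail)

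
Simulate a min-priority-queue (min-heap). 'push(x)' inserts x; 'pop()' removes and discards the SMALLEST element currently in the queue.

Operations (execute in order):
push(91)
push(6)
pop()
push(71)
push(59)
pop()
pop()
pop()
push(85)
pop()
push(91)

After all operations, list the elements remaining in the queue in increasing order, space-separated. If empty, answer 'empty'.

Answer: 91

Derivation:
push(91): heap contents = [91]
push(6): heap contents = [6, 91]
pop() → 6: heap contents = [91]
push(71): heap contents = [71, 91]
push(59): heap contents = [59, 71, 91]
pop() → 59: heap contents = [71, 91]
pop() → 71: heap contents = [91]
pop() → 91: heap contents = []
push(85): heap contents = [85]
pop() → 85: heap contents = []
push(91): heap contents = [91]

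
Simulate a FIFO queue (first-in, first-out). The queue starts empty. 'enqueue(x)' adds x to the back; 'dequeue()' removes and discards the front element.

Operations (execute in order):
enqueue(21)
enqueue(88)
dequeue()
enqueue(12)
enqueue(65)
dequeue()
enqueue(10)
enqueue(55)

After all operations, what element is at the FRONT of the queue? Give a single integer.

enqueue(21): queue = [21]
enqueue(88): queue = [21, 88]
dequeue(): queue = [88]
enqueue(12): queue = [88, 12]
enqueue(65): queue = [88, 12, 65]
dequeue(): queue = [12, 65]
enqueue(10): queue = [12, 65, 10]
enqueue(55): queue = [12, 65, 10, 55]

Answer: 12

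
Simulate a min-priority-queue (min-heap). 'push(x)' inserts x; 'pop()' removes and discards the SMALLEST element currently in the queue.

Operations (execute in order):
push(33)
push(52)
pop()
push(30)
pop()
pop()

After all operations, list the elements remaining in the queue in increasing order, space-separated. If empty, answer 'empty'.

push(33): heap contents = [33]
push(52): heap contents = [33, 52]
pop() → 33: heap contents = [52]
push(30): heap contents = [30, 52]
pop() → 30: heap contents = [52]
pop() → 52: heap contents = []

Answer: empty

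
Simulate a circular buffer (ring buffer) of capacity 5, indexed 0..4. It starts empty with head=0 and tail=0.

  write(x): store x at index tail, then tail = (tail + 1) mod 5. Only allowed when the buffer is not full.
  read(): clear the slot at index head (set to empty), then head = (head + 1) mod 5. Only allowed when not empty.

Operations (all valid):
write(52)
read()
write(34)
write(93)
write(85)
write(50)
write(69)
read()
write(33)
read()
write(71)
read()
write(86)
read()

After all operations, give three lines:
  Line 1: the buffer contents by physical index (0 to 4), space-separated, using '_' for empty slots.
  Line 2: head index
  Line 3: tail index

write(52): buf=[52 _ _ _ _], head=0, tail=1, size=1
read(): buf=[_ _ _ _ _], head=1, tail=1, size=0
write(34): buf=[_ 34 _ _ _], head=1, tail=2, size=1
write(93): buf=[_ 34 93 _ _], head=1, tail=3, size=2
write(85): buf=[_ 34 93 85 _], head=1, tail=4, size=3
write(50): buf=[_ 34 93 85 50], head=1, tail=0, size=4
write(69): buf=[69 34 93 85 50], head=1, tail=1, size=5
read(): buf=[69 _ 93 85 50], head=2, tail=1, size=4
write(33): buf=[69 33 93 85 50], head=2, tail=2, size=5
read(): buf=[69 33 _ 85 50], head=3, tail=2, size=4
write(71): buf=[69 33 71 85 50], head=3, tail=3, size=5
read(): buf=[69 33 71 _ 50], head=4, tail=3, size=4
write(86): buf=[69 33 71 86 50], head=4, tail=4, size=5
read(): buf=[69 33 71 86 _], head=0, tail=4, size=4

Answer: 69 33 71 86 _
0
4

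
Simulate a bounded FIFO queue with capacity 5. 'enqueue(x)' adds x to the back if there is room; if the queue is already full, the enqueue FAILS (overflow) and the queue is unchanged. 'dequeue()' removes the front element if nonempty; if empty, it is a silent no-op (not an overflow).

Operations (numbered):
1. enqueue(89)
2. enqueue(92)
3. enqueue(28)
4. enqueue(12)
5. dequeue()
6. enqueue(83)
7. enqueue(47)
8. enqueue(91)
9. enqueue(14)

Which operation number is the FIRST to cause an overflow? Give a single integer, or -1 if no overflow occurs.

Answer: 8

Derivation:
1. enqueue(89): size=1
2. enqueue(92): size=2
3. enqueue(28): size=3
4. enqueue(12): size=4
5. dequeue(): size=3
6. enqueue(83): size=4
7. enqueue(47): size=5
8. enqueue(91): size=5=cap → OVERFLOW (fail)
9. enqueue(14): size=5=cap → OVERFLOW (fail)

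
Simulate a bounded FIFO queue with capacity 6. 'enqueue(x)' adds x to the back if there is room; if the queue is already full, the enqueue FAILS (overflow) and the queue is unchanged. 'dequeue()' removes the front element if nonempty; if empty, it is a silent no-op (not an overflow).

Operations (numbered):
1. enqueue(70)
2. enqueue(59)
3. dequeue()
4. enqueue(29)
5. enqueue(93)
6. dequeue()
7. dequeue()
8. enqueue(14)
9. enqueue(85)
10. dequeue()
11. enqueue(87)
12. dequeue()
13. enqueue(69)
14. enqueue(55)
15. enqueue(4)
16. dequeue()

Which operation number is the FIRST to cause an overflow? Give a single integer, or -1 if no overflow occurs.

Answer: -1

Derivation:
1. enqueue(70): size=1
2. enqueue(59): size=2
3. dequeue(): size=1
4. enqueue(29): size=2
5. enqueue(93): size=3
6. dequeue(): size=2
7. dequeue(): size=1
8. enqueue(14): size=2
9. enqueue(85): size=3
10. dequeue(): size=2
11. enqueue(87): size=3
12. dequeue(): size=2
13. enqueue(69): size=3
14. enqueue(55): size=4
15. enqueue(4): size=5
16. dequeue(): size=4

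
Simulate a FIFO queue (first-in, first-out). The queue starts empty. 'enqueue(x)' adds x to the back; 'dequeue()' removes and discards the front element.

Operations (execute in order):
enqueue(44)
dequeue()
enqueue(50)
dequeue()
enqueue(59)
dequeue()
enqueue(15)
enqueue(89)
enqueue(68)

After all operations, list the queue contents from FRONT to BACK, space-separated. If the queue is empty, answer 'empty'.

enqueue(44): [44]
dequeue(): []
enqueue(50): [50]
dequeue(): []
enqueue(59): [59]
dequeue(): []
enqueue(15): [15]
enqueue(89): [15, 89]
enqueue(68): [15, 89, 68]

Answer: 15 89 68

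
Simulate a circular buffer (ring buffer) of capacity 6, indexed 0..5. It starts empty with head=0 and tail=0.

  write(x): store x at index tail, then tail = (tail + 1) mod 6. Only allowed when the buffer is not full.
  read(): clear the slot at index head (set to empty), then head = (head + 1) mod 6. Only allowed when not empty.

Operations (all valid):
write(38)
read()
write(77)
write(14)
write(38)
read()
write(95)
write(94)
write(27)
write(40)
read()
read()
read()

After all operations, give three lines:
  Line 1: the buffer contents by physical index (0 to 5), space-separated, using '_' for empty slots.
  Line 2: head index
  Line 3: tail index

write(38): buf=[38 _ _ _ _ _], head=0, tail=1, size=1
read(): buf=[_ _ _ _ _ _], head=1, tail=1, size=0
write(77): buf=[_ 77 _ _ _ _], head=1, tail=2, size=1
write(14): buf=[_ 77 14 _ _ _], head=1, tail=3, size=2
write(38): buf=[_ 77 14 38 _ _], head=1, tail=4, size=3
read(): buf=[_ _ 14 38 _ _], head=2, tail=4, size=2
write(95): buf=[_ _ 14 38 95 _], head=2, tail=5, size=3
write(94): buf=[_ _ 14 38 95 94], head=2, tail=0, size=4
write(27): buf=[27 _ 14 38 95 94], head=2, tail=1, size=5
write(40): buf=[27 40 14 38 95 94], head=2, tail=2, size=6
read(): buf=[27 40 _ 38 95 94], head=3, tail=2, size=5
read(): buf=[27 40 _ _ 95 94], head=4, tail=2, size=4
read(): buf=[27 40 _ _ _ 94], head=5, tail=2, size=3

Answer: 27 40 _ _ _ 94
5
2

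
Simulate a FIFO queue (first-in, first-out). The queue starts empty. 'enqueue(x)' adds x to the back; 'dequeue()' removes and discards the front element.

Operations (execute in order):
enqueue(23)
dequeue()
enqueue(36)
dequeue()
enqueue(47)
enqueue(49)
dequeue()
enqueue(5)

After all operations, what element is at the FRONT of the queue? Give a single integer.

enqueue(23): queue = [23]
dequeue(): queue = []
enqueue(36): queue = [36]
dequeue(): queue = []
enqueue(47): queue = [47]
enqueue(49): queue = [47, 49]
dequeue(): queue = [49]
enqueue(5): queue = [49, 5]

Answer: 49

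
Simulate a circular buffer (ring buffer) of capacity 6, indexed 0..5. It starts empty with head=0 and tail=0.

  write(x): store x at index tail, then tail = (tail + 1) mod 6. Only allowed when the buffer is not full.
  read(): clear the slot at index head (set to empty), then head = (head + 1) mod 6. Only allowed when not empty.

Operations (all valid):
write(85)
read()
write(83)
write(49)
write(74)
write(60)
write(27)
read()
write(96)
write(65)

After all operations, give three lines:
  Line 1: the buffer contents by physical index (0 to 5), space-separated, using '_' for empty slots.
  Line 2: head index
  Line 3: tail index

Answer: 96 65 49 74 60 27
2
2

Derivation:
write(85): buf=[85 _ _ _ _ _], head=0, tail=1, size=1
read(): buf=[_ _ _ _ _ _], head=1, tail=1, size=0
write(83): buf=[_ 83 _ _ _ _], head=1, tail=2, size=1
write(49): buf=[_ 83 49 _ _ _], head=1, tail=3, size=2
write(74): buf=[_ 83 49 74 _ _], head=1, tail=4, size=3
write(60): buf=[_ 83 49 74 60 _], head=1, tail=5, size=4
write(27): buf=[_ 83 49 74 60 27], head=1, tail=0, size=5
read(): buf=[_ _ 49 74 60 27], head=2, tail=0, size=4
write(96): buf=[96 _ 49 74 60 27], head=2, tail=1, size=5
write(65): buf=[96 65 49 74 60 27], head=2, tail=2, size=6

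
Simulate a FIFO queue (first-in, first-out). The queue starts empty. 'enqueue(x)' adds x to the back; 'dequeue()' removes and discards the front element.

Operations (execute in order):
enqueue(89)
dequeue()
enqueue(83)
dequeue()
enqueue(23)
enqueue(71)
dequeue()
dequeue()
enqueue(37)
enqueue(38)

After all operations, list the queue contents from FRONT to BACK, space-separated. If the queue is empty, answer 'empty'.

enqueue(89): [89]
dequeue(): []
enqueue(83): [83]
dequeue(): []
enqueue(23): [23]
enqueue(71): [23, 71]
dequeue(): [71]
dequeue(): []
enqueue(37): [37]
enqueue(38): [37, 38]

Answer: 37 38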